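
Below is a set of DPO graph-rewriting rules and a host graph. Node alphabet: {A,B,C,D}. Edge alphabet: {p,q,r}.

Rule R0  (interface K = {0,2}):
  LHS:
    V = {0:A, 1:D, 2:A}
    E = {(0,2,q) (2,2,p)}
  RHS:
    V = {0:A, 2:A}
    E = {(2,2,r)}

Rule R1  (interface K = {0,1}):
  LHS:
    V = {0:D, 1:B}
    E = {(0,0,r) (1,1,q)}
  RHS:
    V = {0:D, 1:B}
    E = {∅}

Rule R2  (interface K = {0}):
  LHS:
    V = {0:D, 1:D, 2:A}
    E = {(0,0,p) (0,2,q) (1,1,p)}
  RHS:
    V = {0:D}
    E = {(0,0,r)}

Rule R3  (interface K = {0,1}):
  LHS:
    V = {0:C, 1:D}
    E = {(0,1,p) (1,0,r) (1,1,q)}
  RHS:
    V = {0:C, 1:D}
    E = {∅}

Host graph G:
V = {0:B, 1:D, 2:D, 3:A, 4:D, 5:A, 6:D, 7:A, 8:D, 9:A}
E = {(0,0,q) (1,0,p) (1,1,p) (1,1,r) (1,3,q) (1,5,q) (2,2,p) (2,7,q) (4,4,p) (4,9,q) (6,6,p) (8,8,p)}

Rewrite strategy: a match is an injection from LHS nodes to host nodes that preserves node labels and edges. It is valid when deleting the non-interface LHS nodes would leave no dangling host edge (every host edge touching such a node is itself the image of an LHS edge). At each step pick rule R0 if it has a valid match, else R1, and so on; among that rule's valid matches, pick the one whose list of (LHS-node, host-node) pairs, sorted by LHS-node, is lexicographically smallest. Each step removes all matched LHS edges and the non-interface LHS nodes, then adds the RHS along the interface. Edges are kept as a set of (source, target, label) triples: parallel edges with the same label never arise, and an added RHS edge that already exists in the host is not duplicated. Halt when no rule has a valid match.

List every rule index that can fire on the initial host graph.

R0: no valid match — LHS pattern not found
R1: 1 valid match — {0↦1, 1↦0}
R2: 8 valid matches — {0↦1, 1↦6, 2↦3}, {0↦1, 1↦6, 2↦5}, {0↦1, 1↦8, 2↦3} (+5 more)
R3: no valid match — LHS pattern not found

Answer: [R1,R2]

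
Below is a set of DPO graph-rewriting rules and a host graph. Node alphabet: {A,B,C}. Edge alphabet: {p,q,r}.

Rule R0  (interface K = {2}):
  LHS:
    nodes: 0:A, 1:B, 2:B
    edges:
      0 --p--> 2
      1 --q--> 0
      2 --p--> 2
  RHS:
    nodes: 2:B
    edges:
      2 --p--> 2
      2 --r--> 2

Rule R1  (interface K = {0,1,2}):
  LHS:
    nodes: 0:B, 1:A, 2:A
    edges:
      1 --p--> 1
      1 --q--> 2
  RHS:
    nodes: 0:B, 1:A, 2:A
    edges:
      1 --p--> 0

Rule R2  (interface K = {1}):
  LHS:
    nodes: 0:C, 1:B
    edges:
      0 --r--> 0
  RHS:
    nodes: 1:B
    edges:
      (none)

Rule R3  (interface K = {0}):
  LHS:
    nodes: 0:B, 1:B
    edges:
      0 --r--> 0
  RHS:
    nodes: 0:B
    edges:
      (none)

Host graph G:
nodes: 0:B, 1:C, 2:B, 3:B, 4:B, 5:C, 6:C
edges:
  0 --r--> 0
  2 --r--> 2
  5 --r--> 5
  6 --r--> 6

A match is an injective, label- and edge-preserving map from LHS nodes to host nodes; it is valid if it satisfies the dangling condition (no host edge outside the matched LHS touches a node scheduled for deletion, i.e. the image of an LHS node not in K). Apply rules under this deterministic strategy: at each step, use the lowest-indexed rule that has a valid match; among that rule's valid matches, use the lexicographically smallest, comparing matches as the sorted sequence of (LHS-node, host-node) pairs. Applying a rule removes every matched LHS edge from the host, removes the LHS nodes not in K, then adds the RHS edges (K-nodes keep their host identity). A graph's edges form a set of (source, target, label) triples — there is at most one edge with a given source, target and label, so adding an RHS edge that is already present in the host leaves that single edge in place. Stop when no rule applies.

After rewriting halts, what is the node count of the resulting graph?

Answer: 3

Derivation:
start.  V:7 E:4  edges: 0-r->0 2-r->2 5-r->5 6-r->6
1. fire R2 via {0↦5, 1↦0}  →  V:6 E:3  edges: 0-r->0 2-r->2 6-r->6
2. fire R2 via {0↦6, 1↦0}  →  V:5 E:2  edges: 0-r->0 2-r->2
3. fire R3 via {0↦0, 1↦3}  →  V:4 E:1  edges: 2-r->2
4. fire R3 via {0↦2, 1↦0}  →  V:3 E:0  edges: ∅
final graph: no rule applies after step 4
NF nodes: {1:C, 2:B, 4:B}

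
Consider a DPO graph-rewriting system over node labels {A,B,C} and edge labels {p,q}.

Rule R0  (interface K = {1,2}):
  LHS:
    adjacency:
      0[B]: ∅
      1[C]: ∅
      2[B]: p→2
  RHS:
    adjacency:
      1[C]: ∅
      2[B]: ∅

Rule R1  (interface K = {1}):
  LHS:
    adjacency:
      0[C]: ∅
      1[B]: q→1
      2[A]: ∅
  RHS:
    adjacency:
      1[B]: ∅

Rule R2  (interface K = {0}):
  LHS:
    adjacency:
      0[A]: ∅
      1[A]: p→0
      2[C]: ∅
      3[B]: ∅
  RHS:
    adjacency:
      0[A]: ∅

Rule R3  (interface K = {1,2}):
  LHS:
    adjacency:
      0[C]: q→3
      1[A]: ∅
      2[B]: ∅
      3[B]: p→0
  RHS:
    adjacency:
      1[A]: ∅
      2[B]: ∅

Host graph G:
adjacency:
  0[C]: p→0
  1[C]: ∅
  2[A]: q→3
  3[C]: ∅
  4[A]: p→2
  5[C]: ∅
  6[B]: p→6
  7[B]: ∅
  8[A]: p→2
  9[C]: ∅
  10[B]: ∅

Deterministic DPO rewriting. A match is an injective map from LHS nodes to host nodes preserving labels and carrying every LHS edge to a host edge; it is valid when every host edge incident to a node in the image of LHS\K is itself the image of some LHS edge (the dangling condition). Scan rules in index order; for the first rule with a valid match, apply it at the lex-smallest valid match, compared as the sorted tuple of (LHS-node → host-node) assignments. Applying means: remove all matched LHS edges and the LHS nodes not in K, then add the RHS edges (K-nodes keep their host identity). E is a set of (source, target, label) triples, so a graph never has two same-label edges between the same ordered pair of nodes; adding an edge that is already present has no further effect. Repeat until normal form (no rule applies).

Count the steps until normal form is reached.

Answer: 3

Derivation:
start.  V:11 E:5  edges: 0-p->0 2-q->3 4-p->2 6-p->6 8-p->2
1. fire R0 via {0↦7, 1↦0, 2↦6}  →  V:10 E:4  edges: 0-p->0 2-q->3 4-p->2 8-p->2
2. fire R2 via {0↦2, 1↦4, 2↦1, 3↦6}  →  V:7 E:3  edges: 0-p->0 2-q->3 8-p->2
3. fire R2 via {0↦2, 1↦8, 2↦5, 3↦10}  →  V:4 E:2  edges: 0-p->0 2-q->3
normal form: no rule applies after step 3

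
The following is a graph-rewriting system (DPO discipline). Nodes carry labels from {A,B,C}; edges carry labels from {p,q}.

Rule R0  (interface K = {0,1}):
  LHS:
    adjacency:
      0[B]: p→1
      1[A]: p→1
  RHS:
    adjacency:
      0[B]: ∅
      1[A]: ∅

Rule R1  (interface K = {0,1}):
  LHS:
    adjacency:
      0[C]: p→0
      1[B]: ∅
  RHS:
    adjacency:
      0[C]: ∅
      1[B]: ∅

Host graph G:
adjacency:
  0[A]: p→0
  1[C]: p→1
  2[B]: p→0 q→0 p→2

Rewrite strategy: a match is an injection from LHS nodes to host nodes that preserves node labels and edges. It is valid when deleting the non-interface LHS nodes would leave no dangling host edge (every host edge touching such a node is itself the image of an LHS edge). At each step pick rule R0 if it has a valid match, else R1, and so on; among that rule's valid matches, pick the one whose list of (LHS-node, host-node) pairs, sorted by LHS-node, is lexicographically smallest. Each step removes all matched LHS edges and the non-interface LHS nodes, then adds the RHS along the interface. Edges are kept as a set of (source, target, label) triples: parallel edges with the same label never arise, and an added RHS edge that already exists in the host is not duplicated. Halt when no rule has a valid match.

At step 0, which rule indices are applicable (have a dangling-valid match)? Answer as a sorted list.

R0: 1 valid match — {0↦2, 1↦0}
R1: 1 valid match — {0↦1, 1↦2}

Answer: [R0,R1]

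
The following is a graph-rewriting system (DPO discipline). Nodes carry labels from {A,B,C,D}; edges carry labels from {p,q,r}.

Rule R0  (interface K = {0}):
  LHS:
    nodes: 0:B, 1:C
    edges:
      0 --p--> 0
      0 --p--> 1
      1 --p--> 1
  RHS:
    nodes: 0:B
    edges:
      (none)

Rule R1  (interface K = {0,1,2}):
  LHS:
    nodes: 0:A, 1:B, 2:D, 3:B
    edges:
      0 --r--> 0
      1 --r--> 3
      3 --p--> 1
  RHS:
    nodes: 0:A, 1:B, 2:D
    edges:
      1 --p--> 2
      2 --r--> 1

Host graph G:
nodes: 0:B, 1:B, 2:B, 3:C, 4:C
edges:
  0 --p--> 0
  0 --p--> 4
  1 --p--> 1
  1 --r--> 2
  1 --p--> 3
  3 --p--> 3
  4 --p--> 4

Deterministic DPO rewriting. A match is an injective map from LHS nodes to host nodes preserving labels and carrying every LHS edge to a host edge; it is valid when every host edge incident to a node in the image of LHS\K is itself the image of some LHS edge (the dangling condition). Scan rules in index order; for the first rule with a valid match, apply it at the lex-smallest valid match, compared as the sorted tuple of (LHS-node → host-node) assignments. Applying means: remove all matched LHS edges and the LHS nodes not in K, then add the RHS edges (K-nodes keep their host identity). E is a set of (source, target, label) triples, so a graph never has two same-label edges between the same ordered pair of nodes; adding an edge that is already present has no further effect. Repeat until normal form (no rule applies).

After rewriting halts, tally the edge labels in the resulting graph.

initial: |V|=5 |E|=7  E = 0-p->0 0-p->4 1-p->1 1-r->2 1-p->3 3-p->3 4-p->4
step 1: apply R0 at {0↦0, 1↦4}  → |V|=4 |E|=4  E = 1-p->1 1-r->2 1-p->3 3-p->3
step 2: apply R0 at {0↦1, 1↦3}  → |V|=3 |E|=1  E = 1-r->2
final graph: no rule applies after step 2
NF edges: [(1, 2, 'r')]

Answer: r:1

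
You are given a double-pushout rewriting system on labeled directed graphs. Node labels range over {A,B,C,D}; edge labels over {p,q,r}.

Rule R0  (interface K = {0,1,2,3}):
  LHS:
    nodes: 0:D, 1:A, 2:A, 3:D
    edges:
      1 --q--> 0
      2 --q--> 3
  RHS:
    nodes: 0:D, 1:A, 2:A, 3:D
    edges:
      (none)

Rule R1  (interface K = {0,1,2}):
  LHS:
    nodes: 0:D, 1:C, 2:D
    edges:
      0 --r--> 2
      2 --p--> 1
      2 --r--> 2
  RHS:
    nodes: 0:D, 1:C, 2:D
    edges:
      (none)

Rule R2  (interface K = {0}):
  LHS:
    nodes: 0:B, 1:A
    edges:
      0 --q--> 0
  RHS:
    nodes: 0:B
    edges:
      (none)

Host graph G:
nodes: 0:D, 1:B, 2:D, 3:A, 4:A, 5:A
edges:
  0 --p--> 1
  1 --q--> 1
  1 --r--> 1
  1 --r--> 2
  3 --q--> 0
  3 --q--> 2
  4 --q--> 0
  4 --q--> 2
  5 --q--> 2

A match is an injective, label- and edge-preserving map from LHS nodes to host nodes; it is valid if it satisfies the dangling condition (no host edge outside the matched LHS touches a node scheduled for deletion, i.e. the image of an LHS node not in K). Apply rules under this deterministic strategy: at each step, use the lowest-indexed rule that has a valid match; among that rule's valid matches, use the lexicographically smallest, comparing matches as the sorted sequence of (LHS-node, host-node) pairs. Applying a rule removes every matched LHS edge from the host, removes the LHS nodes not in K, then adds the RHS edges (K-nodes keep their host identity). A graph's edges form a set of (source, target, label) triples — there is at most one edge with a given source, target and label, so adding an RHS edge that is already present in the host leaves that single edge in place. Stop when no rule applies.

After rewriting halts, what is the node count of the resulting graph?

start.  V:6 E:9  edges: 0-p->1 1-q->1 1-r->1 1-r->2 3-q->0 3-q->2 4-q->0 4-q->2 5-q->2
1. fire R0 via {0↦0, 1↦3, 2↦4, 3↦2}  →  V:6 E:7  edges: 0-p->1 1-q->1 1-r->1 1-r->2 3-q->2 4-q->0 5-q->2
2. fire R0 via {0↦0, 1↦4, 2↦3, 3↦2}  →  V:6 E:5  edges: 0-p->1 1-q->1 1-r->1 1-r->2 5-q->2
3. fire R2 via {0↦1, 1↦3}  →  V:5 E:4  edges: 0-p->1 1-r->1 1-r->2 5-q->2
normal form: no rule applies after step 3
NF nodes: {0:D, 1:B, 2:D, 4:A, 5:A}

Answer: 5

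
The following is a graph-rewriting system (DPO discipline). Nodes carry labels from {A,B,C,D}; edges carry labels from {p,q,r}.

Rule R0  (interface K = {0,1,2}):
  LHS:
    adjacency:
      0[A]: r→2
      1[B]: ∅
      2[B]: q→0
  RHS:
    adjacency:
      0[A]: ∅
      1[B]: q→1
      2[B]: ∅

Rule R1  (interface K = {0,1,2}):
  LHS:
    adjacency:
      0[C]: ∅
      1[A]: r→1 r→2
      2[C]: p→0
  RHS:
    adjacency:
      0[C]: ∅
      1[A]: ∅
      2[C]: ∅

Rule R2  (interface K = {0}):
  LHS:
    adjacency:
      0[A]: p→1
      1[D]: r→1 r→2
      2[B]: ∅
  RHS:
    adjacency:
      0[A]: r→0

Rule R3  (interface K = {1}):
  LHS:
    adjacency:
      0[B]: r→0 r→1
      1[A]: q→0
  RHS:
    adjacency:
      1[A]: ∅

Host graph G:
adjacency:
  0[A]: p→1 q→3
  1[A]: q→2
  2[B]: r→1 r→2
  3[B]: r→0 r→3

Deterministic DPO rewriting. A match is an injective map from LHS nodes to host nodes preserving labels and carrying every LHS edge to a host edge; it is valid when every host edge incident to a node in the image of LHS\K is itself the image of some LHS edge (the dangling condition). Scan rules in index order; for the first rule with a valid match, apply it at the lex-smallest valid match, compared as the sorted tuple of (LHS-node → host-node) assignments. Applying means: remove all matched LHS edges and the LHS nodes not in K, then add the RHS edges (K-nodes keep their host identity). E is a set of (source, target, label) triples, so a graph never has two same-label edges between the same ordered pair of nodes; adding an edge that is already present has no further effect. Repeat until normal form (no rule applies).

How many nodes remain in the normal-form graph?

Answer: 2

Steps:
initial: |V|=4 |E|=7  E = 0-p->1 0-q->3 1-q->2 2-r->1 2-r->2 3-r->0 3-r->3
step 1: apply R3 at {0↦2, 1↦1}  → |V|=3 |E|=4  E = 0-p->1 0-q->3 3-r->0 3-r->3
step 2: apply R3 at {0↦3, 1↦0}  → |V|=2 |E|=1  E = 0-p->1
final graph: no rule applies after step 2
NF nodes: {0:A, 1:A}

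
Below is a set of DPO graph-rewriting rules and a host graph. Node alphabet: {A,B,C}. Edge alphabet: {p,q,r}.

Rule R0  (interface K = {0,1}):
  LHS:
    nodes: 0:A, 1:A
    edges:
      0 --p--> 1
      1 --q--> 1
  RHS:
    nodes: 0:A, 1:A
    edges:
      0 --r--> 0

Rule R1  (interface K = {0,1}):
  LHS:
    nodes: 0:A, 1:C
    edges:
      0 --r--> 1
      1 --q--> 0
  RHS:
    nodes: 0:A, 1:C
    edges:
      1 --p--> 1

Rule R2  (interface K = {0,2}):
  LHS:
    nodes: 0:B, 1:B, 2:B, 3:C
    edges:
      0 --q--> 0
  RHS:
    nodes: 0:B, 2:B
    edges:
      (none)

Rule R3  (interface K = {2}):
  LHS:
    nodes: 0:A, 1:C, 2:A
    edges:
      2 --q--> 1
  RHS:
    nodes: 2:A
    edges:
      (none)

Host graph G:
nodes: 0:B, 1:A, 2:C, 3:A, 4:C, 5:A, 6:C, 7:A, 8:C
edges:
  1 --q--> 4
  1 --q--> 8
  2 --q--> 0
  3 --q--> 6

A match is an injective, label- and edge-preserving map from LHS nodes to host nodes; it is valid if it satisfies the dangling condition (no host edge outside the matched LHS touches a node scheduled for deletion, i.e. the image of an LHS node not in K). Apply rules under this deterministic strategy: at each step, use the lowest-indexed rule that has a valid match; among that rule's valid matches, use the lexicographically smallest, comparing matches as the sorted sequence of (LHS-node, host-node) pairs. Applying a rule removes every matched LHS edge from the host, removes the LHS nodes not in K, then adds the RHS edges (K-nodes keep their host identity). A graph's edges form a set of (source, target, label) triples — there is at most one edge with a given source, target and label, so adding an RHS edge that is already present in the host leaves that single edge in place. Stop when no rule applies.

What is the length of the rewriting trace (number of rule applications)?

start.  V:9 E:4  edges: 1-q->4 1-q->8 2-q->0 3-q->6
1. fire R3 via {0↦5, 1↦4, 2↦1}  →  V:7 E:3  edges: 1-q->8 2-q->0 3-q->6
2. fire R3 via {0↦7, 1↦6, 2↦3}  →  V:5 E:2  edges: 1-q->8 2-q->0
3. fire R3 via {0↦3, 1↦8, 2↦1}  →  V:3 E:1  edges: 2-q->0
final graph: no rule applies after step 3

Answer: 3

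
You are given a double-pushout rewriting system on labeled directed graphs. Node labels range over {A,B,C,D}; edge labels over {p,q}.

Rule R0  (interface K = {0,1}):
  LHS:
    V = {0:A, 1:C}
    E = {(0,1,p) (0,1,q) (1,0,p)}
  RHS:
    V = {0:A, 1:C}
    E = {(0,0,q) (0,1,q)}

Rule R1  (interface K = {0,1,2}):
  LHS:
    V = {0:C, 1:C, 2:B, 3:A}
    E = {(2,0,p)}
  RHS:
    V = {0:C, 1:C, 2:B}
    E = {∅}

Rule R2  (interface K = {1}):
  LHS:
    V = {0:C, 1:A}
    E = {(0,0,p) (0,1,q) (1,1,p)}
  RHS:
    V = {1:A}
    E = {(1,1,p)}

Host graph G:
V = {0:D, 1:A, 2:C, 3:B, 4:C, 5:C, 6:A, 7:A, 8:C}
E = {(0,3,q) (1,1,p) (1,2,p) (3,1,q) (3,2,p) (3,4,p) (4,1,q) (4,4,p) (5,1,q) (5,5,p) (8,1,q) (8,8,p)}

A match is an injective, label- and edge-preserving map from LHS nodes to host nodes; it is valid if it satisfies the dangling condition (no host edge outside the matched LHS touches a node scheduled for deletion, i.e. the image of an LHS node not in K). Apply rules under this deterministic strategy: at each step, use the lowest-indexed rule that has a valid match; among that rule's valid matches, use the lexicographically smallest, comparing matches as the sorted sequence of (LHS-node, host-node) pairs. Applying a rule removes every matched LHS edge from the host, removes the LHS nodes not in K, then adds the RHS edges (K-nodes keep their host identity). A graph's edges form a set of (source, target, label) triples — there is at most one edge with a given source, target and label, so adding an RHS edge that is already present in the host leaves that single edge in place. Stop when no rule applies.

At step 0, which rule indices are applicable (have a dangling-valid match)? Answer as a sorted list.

R0: no valid match — LHS pattern not found
R1: 12 valid matches — {0↦2, 1↦4, 2↦3, 3↦6}, {0↦2, 1↦4, 2↦3, 3↦7}, {0↦2, 1↦5, 2↦3, 3↦6} (+9 more)
R2: 2 valid matches — {0↦5, 1↦1}, {0↦8, 1↦1}

Answer: [R1,R2]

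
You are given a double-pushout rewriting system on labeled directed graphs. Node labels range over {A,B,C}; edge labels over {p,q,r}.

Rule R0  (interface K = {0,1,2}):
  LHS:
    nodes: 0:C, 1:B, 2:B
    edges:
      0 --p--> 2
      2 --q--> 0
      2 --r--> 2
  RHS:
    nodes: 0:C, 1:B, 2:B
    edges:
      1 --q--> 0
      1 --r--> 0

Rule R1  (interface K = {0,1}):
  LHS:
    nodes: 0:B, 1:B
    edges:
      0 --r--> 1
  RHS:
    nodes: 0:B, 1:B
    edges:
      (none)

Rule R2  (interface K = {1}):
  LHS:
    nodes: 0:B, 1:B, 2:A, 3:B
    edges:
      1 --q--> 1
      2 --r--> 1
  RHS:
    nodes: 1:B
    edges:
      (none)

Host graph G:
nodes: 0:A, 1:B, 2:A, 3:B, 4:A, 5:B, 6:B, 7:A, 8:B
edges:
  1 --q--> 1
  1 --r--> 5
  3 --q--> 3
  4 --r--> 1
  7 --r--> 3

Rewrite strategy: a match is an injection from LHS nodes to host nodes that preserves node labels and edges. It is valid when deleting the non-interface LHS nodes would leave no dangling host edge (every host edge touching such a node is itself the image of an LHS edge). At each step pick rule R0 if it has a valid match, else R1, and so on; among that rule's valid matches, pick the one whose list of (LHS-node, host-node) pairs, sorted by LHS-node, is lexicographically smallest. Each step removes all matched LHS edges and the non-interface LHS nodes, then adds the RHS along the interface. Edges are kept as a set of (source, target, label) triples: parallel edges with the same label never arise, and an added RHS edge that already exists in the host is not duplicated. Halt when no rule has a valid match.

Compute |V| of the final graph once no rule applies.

initial: |V|=9 |E|=5  E = 1-q->1 1-r->5 3-q->3 4-r->1 7-r->3
step 1: apply R1 at {0↦1, 1↦5}  → |V|=9 |E|=4  E = 1-q->1 3-q->3 4-r->1 7-r->3
step 2: apply R2 at {0↦5, 1↦1, 2↦4, 3↦6}  → |V|=6 |E|=2  E = 3-q->3 7-r->3
step 3: apply R2 at {0↦1, 1↦3, 2↦7, 3↦8}  → |V|=3 |E|=0  E = ∅
normal form: no rule applies after step 3
NF nodes: {0:A, 2:A, 3:B}

Answer: 3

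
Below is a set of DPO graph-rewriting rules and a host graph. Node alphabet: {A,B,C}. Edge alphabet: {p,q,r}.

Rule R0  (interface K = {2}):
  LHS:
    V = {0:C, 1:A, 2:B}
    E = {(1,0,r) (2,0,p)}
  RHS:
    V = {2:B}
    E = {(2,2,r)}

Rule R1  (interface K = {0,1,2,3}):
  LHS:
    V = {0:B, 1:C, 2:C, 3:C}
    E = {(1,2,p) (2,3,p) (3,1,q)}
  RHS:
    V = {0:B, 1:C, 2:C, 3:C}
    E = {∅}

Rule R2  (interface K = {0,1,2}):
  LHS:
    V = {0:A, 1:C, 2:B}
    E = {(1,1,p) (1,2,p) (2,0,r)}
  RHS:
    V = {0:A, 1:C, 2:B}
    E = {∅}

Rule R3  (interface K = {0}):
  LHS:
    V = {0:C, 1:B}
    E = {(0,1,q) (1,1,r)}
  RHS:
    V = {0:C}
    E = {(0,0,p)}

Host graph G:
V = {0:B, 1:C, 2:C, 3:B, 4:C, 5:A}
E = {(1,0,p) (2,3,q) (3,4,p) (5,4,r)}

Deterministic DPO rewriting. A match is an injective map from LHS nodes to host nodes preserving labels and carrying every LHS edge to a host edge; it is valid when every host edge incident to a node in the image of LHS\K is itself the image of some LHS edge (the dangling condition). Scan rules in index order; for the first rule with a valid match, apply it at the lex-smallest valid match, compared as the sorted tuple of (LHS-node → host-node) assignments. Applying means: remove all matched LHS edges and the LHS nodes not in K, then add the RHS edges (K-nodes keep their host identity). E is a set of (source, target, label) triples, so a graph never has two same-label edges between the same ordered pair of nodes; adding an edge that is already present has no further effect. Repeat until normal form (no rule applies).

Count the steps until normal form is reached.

Answer: 2

Steps:
start.  V:6 E:4  edges: 1-p->0 2-q->3 3-p->4 5-r->4
1. fire R0 via {0↦4, 1↦5, 2↦3}  →  V:4 E:3  edges: 1-p->0 2-q->3 3-r->3
2. fire R3 via {0↦2, 1↦3}  →  V:3 E:2  edges: 1-p->0 2-p->2
halt: no rule applies after step 2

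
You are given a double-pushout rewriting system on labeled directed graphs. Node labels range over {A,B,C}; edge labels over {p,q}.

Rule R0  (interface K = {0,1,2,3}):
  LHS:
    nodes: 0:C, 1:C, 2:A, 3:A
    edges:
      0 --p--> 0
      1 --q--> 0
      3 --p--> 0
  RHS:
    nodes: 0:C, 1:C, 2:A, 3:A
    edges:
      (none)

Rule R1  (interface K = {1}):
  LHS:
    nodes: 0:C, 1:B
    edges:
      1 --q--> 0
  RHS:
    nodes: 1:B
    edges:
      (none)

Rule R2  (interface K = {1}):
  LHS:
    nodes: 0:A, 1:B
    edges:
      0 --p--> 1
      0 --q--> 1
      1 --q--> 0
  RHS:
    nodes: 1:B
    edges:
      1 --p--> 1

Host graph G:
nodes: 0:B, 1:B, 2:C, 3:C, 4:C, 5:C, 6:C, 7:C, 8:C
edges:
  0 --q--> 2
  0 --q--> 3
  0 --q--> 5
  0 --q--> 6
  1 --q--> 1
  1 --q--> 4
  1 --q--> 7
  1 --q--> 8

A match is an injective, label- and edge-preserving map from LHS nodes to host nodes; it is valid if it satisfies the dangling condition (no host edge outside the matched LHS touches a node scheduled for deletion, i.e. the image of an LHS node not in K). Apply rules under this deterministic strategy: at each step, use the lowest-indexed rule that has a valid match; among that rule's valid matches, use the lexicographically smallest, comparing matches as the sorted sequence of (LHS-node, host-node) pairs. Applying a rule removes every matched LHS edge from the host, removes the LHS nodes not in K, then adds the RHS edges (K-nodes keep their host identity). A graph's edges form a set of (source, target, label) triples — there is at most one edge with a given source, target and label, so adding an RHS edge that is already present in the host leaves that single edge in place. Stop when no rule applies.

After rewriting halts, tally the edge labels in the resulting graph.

[0] host  ⇒  9 nodes, 8 edges  {0-q->2 0-q->3 0-q->5 0-q->6 1-q->1 1-q->4 1-q->7 1-q->8}
[1] R1 @ {0↦2, 1↦0}  ⇒  8 nodes, 7 edges  {0-q->3 0-q->5 0-q->6 1-q->1 1-q->4 1-q->7 1-q->8}
[2] R1 @ {0↦3, 1↦0}  ⇒  7 nodes, 6 edges  {0-q->5 0-q->6 1-q->1 1-q->4 1-q->7 1-q->8}
[3] R1 @ {0↦4, 1↦1}  ⇒  6 nodes, 5 edges  {0-q->5 0-q->6 1-q->1 1-q->7 1-q->8}
[4] R1 @ {0↦5, 1↦0}  ⇒  5 nodes, 4 edges  {0-q->6 1-q->1 1-q->7 1-q->8}
[5] R1 @ {0↦6, 1↦0}  ⇒  4 nodes, 3 edges  {1-q->1 1-q->7 1-q->8}
[6] R1 @ {0↦7, 1↦1}  ⇒  3 nodes, 2 edges  {1-q->1 1-q->8}
[7] R1 @ {0↦8, 1↦1}  ⇒  2 nodes, 1 edges  {1-q->1}
halt: no rule applies after step 7
NF edges: [(1, 1, 'q')]

Answer: q:1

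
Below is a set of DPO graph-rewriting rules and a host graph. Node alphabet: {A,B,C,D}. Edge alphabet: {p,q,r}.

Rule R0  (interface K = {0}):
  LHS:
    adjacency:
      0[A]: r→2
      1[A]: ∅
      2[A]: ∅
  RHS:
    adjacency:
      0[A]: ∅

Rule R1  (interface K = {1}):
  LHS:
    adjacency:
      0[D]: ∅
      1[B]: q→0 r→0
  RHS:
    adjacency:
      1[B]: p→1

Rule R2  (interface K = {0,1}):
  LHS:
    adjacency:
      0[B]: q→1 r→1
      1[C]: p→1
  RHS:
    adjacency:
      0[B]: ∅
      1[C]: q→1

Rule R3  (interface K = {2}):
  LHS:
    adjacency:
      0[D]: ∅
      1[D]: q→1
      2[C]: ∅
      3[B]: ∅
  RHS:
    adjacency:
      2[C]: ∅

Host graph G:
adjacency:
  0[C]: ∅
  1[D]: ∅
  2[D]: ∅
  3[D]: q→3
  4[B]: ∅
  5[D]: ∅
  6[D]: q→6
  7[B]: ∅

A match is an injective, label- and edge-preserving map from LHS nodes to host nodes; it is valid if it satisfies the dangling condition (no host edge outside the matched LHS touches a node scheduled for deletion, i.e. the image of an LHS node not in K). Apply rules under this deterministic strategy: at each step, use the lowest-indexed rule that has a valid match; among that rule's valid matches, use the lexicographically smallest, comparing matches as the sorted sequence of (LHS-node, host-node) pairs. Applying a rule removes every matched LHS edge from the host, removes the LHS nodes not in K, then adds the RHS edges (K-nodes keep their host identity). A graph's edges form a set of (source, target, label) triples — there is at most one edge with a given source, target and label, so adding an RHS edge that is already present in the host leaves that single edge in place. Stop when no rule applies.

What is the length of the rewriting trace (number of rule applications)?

Answer: 2

Steps:
[0] host  ⇒  8 nodes, 2 edges  {3-q->3 6-q->6}
[1] R3 @ {0↦1, 1↦3, 2↦0, 3↦4}  ⇒  5 nodes, 1 edges  {6-q->6}
[2] R3 @ {0↦2, 1↦6, 2↦0, 3↦7}  ⇒  2 nodes, 0 edges  {∅}
normal form: no rule applies after step 2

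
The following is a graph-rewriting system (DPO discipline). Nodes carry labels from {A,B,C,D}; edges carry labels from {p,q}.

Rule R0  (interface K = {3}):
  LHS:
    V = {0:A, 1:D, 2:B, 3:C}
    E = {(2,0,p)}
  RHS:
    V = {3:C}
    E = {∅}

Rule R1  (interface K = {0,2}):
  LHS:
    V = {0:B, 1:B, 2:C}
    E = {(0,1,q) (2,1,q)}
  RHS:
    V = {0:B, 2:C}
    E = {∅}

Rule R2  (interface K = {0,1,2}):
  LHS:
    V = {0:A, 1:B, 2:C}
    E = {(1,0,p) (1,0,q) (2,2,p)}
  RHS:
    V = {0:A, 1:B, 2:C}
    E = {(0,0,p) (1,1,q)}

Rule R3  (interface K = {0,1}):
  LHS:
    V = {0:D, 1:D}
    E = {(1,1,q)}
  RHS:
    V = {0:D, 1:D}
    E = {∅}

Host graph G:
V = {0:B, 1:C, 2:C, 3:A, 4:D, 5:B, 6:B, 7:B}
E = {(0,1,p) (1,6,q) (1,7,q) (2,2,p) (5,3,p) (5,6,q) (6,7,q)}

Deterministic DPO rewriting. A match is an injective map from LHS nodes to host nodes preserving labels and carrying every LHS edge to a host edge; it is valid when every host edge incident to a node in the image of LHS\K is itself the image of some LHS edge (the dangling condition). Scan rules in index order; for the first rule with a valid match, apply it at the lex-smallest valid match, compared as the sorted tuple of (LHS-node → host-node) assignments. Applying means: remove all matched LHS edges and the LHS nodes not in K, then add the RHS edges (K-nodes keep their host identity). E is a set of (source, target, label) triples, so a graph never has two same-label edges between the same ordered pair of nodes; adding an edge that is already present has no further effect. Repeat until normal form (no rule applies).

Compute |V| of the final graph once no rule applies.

initial: |V|=8 |E|=7  E = 0-p->1 1-q->6 1-q->7 2-p->2 5-p->3 5-q->6 6-q->7
step 1: apply R1 at {0↦6, 1↦7, 2↦1}  → |V|=7 |E|=5  E = 0-p->1 1-q->6 2-p->2 5-p->3 5-q->6
step 2: apply R1 at {0↦5, 1↦6, 2↦1}  → |V|=6 |E|=3  E = 0-p->1 2-p->2 5-p->3
step 3: apply R0 at {0↦3, 1↦4, 2↦5, 3↦1}  → |V|=3 |E|=2  E = 0-p->1 2-p->2
normal form: no rule applies after step 3
NF nodes: {0:B, 1:C, 2:C}

Answer: 3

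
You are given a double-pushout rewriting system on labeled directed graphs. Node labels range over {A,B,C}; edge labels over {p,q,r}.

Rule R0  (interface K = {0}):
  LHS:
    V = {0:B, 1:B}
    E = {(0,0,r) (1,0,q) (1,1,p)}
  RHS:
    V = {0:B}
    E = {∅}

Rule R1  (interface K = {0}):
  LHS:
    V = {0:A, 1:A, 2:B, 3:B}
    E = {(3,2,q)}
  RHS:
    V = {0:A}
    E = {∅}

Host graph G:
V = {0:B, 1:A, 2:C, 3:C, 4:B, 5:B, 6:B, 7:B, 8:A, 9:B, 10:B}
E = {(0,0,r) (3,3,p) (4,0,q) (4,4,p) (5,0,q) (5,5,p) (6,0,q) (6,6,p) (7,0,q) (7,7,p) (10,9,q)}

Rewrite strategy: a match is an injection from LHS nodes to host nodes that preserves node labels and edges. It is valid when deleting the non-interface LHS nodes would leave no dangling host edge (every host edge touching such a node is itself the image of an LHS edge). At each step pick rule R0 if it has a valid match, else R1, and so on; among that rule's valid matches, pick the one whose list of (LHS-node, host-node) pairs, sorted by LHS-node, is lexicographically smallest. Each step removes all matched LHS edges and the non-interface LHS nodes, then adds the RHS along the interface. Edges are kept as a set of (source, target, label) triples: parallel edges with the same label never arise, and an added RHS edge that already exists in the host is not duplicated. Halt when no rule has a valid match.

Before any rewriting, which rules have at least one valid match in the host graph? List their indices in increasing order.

R0: 4 valid matches — {0↦0, 1↦4}, {0↦0, 1↦5}, {0↦0, 1↦6} (+1 more)
R1: 2 valid matches — {0↦1, 1↦8, 2↦9, 3↦10}, {0↦8, 1↦1, 2↦9, 3↦10}

Answer: [R0,R1]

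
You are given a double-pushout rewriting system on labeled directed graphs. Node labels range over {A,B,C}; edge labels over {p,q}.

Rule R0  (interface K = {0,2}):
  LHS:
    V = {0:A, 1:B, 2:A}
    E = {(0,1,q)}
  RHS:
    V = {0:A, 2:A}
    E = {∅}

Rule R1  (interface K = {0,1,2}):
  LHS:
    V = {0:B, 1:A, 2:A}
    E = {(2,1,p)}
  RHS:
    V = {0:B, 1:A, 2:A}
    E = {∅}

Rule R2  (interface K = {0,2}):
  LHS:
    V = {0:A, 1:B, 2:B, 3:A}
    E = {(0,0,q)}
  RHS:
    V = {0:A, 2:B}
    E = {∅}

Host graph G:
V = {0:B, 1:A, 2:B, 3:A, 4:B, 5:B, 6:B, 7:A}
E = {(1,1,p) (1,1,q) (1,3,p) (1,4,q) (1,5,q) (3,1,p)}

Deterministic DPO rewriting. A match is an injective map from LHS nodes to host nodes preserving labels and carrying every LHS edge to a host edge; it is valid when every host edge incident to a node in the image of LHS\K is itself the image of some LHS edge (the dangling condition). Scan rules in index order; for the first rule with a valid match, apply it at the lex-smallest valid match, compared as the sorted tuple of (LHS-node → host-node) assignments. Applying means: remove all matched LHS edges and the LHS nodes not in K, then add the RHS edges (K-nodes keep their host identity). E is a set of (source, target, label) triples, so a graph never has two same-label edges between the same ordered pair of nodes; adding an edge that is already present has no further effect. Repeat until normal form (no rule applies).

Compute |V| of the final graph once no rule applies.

[0] host  ⇒  8 nodes, 6 edges  {1-p->1 1-q->1 1-p->3 1-q->4 1-q->5 3-p->1}
[1] R0 @ {0↦1, 1↦4, 2↦3}  ⇒  7 nodes, 5 edges  {1-p->1 1-q->1 1-p->3 1-q->5 3-p->1}
[2] R0 @ {0↦1, 1↦5, 2↦3}  ⇒  6 nodes, 4 edges  {1-p->1 1-q->1 1-p->3 3-p->1}
[3] R1 @ {0↦0, 1↦1, 2↦3}  ⇒  6 nodes, 3 edges  {1-p->1 1-q->1 1-p->3}
[4] R1 @ {0↦0, 1↦3, 2↦1}  ⇒  6 nodes, 2 edges  {1-p->1 1-q->1}
[5] R2 @ {0↦1, 1↦0, 2↦2, 3↦3}  ⇒  4 nodes, 1 edges  {1-p->1}
halt: no rule applies after step 5
NF nodes: {1:A, 2:B, 6:B, 7:A}

Answer: 4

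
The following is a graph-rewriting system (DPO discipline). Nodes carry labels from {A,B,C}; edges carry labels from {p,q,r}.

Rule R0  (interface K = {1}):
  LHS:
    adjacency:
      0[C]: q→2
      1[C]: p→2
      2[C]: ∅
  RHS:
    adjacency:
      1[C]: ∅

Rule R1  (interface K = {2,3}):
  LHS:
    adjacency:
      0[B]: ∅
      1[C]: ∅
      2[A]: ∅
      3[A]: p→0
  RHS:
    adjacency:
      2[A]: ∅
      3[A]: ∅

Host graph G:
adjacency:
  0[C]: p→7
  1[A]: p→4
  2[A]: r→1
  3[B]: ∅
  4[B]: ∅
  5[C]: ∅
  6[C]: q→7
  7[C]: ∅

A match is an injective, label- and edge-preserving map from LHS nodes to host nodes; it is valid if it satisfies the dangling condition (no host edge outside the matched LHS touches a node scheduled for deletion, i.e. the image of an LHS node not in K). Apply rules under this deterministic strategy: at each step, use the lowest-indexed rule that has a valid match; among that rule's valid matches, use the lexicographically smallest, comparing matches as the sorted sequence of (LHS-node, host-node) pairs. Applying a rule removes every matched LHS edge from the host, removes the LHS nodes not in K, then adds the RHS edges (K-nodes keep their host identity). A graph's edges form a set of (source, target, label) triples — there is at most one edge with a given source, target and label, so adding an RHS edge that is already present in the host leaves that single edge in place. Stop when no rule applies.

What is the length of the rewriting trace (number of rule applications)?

Answer: 2

Rewrite trace:
start.  V:8 E:4  edges: 0-p->7 1-p->4 2-r->1 6-q->7
1. fire R0 via {0↦6, 1↦0, 2↦7}  →  V:6 E:2  edges: 1-p->4 2-r->1
2. fire R1 via {0↦4, 1↦0, 2↦2, 3↦1}  →  V:4 E:1  edges: 2-r->1
halt: no rule applies after step 2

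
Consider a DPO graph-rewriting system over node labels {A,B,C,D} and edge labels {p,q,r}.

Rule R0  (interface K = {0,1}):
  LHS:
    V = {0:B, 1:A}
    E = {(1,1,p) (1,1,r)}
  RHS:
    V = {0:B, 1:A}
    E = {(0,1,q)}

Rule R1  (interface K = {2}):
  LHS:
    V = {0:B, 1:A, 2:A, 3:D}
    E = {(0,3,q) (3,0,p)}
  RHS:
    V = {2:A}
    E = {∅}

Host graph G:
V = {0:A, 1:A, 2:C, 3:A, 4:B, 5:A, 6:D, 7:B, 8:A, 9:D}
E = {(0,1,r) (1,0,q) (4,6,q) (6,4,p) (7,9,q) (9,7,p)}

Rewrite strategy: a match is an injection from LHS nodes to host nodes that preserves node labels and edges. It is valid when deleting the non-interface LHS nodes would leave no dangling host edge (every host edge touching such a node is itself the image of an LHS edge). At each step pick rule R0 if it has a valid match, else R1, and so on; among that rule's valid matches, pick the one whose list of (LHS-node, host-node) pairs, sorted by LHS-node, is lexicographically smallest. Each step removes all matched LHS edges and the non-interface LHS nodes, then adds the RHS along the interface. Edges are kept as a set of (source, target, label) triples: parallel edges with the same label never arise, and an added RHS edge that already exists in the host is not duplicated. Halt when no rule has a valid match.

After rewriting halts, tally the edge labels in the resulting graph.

start.  V:10 E:6  edges: 0-r->1 1-q->0 4-q->6 6-p->4 7-q->9 9-p->7
1. fire R1 via {0↦4, 1↦3, 2↦0, 3↦6}  →  V:7 E:4  edges: 0-r->1 1-q->0 7-q->9 9-p->7
2. fire R1 via {0↦7, 1↦5, 2↦0, 3↦9}  →  V:4 E:2  edges: 0-r->1 1-q->0
normal form: no rule applies after step 2
NF edges: [(0, 1, 'r'), (1, 0, 'q')]

Answer: q:1 r:1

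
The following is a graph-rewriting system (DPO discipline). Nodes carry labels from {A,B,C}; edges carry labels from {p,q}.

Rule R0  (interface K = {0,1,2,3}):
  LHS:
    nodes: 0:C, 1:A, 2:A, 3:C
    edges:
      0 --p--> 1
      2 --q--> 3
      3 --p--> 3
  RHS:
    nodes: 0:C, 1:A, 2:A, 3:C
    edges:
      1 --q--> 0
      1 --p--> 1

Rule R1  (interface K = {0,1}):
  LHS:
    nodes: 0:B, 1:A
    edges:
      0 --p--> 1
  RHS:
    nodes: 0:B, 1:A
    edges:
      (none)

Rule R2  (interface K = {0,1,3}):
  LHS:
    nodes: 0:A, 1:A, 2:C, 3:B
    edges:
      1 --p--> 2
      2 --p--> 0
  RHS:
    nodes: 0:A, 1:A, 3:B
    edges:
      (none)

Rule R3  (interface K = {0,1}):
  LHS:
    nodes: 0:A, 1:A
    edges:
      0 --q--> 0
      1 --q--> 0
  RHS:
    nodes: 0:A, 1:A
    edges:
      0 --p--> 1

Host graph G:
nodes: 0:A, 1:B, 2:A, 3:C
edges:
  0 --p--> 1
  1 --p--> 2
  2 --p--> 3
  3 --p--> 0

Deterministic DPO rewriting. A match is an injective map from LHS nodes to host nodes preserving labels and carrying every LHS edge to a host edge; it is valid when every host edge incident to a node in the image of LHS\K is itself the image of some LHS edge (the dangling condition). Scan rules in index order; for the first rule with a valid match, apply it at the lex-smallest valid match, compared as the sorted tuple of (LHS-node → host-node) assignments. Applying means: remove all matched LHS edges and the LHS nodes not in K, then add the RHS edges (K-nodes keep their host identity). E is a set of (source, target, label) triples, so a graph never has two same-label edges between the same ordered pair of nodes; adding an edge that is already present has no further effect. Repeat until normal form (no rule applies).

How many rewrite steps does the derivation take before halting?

Answer: 2

Steps:
start.  V:4 E:4  edges: 0-p->1 1-p->2 2-p->3 3-p->0
1. fire R1 via {0↦1, 1↦2}  →  V:4 E:3  edges: 0-p->1 2-p->3 3-p->0
2. fire R2 via {0↦0, 1↦2, 2↦3, 3↦1}  →  V:3 E:1  edges: 0-p->1
normal form: no rule applies after step 2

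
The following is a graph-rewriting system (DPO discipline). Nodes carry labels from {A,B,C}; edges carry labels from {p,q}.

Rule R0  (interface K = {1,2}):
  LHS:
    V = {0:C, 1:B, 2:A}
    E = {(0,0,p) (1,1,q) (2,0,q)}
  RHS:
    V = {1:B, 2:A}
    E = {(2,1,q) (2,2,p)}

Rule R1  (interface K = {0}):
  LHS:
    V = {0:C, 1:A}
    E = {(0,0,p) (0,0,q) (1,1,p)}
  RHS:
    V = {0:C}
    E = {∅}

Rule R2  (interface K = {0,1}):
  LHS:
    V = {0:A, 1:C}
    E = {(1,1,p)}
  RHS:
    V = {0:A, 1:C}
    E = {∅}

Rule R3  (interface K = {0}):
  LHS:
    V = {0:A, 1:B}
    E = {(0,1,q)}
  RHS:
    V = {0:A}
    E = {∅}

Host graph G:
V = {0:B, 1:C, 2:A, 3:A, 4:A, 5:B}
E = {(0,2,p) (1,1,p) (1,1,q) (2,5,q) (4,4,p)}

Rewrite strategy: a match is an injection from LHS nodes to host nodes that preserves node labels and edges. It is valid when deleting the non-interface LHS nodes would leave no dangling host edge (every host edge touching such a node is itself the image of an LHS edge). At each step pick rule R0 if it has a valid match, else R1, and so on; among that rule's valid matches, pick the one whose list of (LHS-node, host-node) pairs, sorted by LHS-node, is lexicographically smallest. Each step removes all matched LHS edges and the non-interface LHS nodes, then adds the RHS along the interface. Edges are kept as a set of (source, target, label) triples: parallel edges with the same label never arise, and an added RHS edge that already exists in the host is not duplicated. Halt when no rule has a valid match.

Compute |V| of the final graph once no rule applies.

[0] host  ⇒  6 nodes, 5 edges  {0-p->2 1-p->1 1-q->1 2-q->5 4-p->4}
[1] R1 @ {0↦1, 1↦4}  ⇒  5 nodes, 2 edges  {0-p->2 2-q->5}
[2] R3 @ {0↦2, 1↦5}  ⇒  4 nodes, 1 edges  {0-p->2}
normal form: no rule applies after step 2
NF nodes: {0:B, 1:C, 2:A, 3:A}

Answer: 4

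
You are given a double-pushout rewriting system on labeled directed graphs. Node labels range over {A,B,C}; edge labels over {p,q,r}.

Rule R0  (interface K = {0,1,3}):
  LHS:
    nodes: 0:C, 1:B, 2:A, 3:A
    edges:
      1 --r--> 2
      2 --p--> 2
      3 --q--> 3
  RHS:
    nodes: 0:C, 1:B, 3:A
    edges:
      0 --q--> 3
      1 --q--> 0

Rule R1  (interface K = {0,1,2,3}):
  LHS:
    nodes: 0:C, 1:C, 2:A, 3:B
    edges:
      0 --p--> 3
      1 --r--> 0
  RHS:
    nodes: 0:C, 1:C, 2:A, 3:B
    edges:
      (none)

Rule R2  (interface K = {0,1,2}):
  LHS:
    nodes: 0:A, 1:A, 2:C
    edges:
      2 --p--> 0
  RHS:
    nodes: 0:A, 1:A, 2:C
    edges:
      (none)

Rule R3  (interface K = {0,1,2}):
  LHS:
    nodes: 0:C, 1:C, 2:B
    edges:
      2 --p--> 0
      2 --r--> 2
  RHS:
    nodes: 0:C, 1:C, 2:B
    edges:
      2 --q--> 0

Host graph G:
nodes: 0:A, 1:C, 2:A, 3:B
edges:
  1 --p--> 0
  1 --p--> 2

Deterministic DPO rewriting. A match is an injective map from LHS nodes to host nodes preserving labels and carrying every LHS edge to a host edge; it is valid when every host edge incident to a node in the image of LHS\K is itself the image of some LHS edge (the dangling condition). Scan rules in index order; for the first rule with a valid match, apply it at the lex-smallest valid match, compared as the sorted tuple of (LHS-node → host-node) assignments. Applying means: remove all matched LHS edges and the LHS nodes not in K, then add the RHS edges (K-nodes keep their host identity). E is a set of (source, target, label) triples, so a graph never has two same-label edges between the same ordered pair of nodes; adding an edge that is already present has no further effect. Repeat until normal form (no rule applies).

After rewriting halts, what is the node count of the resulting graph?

start.  V:4 E:2  edges: 1-p->0 1-p->2
1. fire R2 via {0↦0, 1↦2, 2↦1}  →  V:4 E:1  edges: 1-p->2
2. fire R2 via {0↦2, 1↦0, 2↦1}  →  V:4 E:0  edges: ∅
halt: no rule applies after step 2
NF nodes: {0:A, 1:C, 2:A, 3:B}

Answer: 4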